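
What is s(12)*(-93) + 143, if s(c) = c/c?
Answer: 50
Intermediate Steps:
s(c) = 1
s(12)*(-93) + 143 = 1*(-93) + 143 = -93 + 143 = 50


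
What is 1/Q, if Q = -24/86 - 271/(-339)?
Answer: 14577/7585 ≈ 1.9218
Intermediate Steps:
Q = 7585/14577 (Q = -24*1/86 - 271*(-1/339) = -12/43 + 271/339 = 7585/14577 ≈ 0.52034)
1/Q = 1/(7585/14577) = 14577/7585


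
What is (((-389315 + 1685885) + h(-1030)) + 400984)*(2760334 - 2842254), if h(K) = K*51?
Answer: -134760366080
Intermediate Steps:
h(K) = 51*K
(((-389315 + 1685885) + h(-1030)) + 400984)*(2760334 - 2842254) = (((-389315 + 1685885) + 51*(-1030)) + 400984)*(2760334 - 2842254) = ((1296570 - 52530) + 400984)*(-81920) = (1244040 + 400984)*(-81920) = 1645024*(-81920) = -134760366080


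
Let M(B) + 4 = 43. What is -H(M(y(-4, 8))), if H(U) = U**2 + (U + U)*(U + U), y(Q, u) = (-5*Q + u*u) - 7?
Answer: -7605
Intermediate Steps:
y(Q, u) = -7 + u**2 - 5*Q (y(Q, u) = (-5*Q + u**2) - 7 = (u**2 - 5*Q) - 7 = -7 + u**2 - 5*Q)
M(B) = 39 (M(B) = -4 + 43 = 39)
H(U) = 5*U**2 (H(U) = U**2 + (2*U)*(2*U) = U**2 + 4*U**2 = 5*U**2)
-H(M(y(-4, 8))) = -5*39**2 = -5*1521 = -1*7605 = -7605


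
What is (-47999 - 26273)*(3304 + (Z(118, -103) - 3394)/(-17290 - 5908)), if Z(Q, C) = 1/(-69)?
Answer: -196405672810160/800331 ≈ -2.4541e+8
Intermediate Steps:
Z(Q, C) = -1/69
(-47999 - 26273)*(3304 + (Z(118, -103) - 3394)/(-17290 - 5908)) = (-47999 - 26273)*(3304 + (-1/69 - 3394)/(-17290 - 5908)) = -74272*(3304 - 234187/69/(-23198)) = -74272*(3304 - 234187/69*(-1/23198)) = -74272*(3304 + 234187/1600662) = -74272*5288821435/1600662 = -196405672810160/800331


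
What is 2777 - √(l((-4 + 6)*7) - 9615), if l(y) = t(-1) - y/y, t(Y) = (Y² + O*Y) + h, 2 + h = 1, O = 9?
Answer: 2777 - 5*I*√385 ≈ 2777.0 - 98.107*I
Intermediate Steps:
h = -1 (h = -2 + 1 = -1)
t(Y) = -1 + Y² + 9*Y (t(Y) = (Y² + 9*Y) - 1 = -1 + Y² + 9*Y)
l(y) = -10 (l(y) = (-1 + (-1)² + 9*(-1)) - y/y = (-1 + 1 - 9) - 1*1 = -9 - 1 = -10)
2777 - √(l((-4 + 6)*7) - 9615) = 2777 - √(-10 - 9615) = 2777 - √(-9625) = 2777 - 5*I*√385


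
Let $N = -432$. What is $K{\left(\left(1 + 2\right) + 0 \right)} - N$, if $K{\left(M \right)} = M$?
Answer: $435$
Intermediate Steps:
$K{\left(\left(1 + 2\right) + 0 \right)} - N = \left(\left(1 + 2\right) + 0\right) - -432 = \left(3 + 0\right) + 432 = 3 + 432 = 435$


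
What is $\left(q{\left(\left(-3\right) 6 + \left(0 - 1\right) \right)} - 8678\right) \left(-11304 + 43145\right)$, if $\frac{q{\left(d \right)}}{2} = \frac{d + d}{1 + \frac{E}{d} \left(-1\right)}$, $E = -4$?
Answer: $- \frac{4190721374}{15} \approx -2.7938 \cdot 10^{8}$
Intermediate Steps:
$q{\left(d \right)} = \frac{4 d}{1 + \frac{4}{d}}$ ($q{\left(d \right)} = 2 \frac{d + d}{1 + - \frac{4}{d} \left(-1\right)} = 2 \frac{2 d}{1 + \frac{4}{d}} = \frac{4 d}{1 + \frac{4}{d}}$)
$\left(q{\left(\left(-3\right) 6 + \left(0 - 1\right) \right)} - 8678\right) \left(-11304 + 43145\right) = \left(\frac{4 \left(\left(-3\right) 6 + \left(0 - 1\right)\right)^{2}}{4 + \left(\left(-3\right) 6 + \left(0 - 1\right)\right)} - 8678\right) \left(-11304 + 43145\right) = \left(\frac{4 \left(-18 + \left(0 - 1\right)\right)^{2}}{4 + \left(-18 + \left(0 - 1\right)\right)} - 8678\right) 31841 = \left(\frac{4 \left(-18 - 1\right)^{2}}{4 - 19} - 8678\right) 31841 = \left(\frac{4 \left(-19\right)^{2}}{4 - 19} - 8678\right) 31841 = \left(4 \cdot 361 \frac{1}{-15} - 8678\right) 31841 = \left(4 \cdot 361 \left(- \frac{1}{15}\right) - 8678\right) 31841 = \left(- \frac{1444}{15} - 8678\right) 31841 = \left(- \frac{131614}{15}\right) 31841 = - \frac{4190721374}{15}$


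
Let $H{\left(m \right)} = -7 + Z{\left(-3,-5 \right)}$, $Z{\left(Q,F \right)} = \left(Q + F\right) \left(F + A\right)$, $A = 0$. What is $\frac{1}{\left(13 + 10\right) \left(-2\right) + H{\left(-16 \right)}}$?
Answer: $- \frac{1}{13} \approx -0.076923$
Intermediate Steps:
$Z{\left(Q,F \right)} = F \left(F + Q\right)$ ($Z{\left(Q,F \right)} = \left(Q + F\right) \left(F + 0\right) = \left(F + Q\right) F = F \left(F + Q\right)$)
$H{\left(m \right)} = 33$ ($H{\left(m \right)} = -7 - 5 \left(-5 - 3\right) = -7 - -40 = -7 + 40 = 33$)
$\frac{1}{\left(13 + 10\right) \left(-2\right) + H{\left(-16 \right)}} = \frac{1}{\left(13 + 10\right) \left(-2\right) + 33} = \frac{1}{23 \left(-2\right) + 33} = \frac{1}{-46 + 33} = \frac{1}{-13} = - \frac{1}{13}$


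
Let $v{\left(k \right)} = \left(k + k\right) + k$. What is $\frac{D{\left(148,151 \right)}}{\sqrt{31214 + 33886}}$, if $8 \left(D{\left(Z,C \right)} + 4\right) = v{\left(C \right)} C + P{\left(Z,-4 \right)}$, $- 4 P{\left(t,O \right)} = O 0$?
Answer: $\frac{68371 \sqrt{651}}{52080} \approx 33.496$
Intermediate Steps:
$v{\left(k \right)} = 3 k$ ($v{\left(k \right)} = 2 k + k = 3 k$)
$P{\left(t,O \right)} = 0$ ($P{\left(t,O \right)} = - \frac{O 0}{4} = \left(- \frac{1}{4}\right) 0 = 0$)
$D{\left(Z,C \right)} = -4 + \frac{3 C^{2}}{8}$ ($D{\left(Z,C \right)} = -4 + \frac{3 C C + 0}{8} = -4 + \frac{3 C^{2} + 0}{8} = -4 + \frac{3 C^{2}}{8}$)
$\frac{D{\left(148,151 \right)}}{\sqrt{31214 + 33886}} = \frac{-4 + \frac{3 \cdot 151^{2}}{8}}{\sqrt{31214 + 33886}} = \frac{-4 + \frac{3}{8} \cdot 22801}{\sqrt{65100}} = \frac{-4 + \frac{68403}{8}}{10 \sqrt{651}} = \frac{68371 \frac{\sqrt{651}}{6510}}{8} = \frac{68371 \sqrt{651}}{52080}$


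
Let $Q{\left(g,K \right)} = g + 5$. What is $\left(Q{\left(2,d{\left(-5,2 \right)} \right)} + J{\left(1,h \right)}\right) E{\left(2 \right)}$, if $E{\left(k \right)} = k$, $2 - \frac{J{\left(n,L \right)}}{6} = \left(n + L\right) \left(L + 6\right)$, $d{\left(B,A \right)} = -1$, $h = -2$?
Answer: $86$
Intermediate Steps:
$J{\left(n,L \right)} = 12 - 6 \left(6 + L\right) \left(L + n\right)$ ($J{\left(n,L \right)} = 12 - 6 \left(n + L\right) \left(L + 6\right) = 12 - 6 \left(L + n\right) \left(6 + L\right) = 12 - 6 \left(6 + L\right) \left(L + n\right)$)
$Q{\left(g,K \right)} = 5 + g$
$\left(Q{\left(2,d{\left(-5,2 \right)} \right)} + J{\left(1,h \right)}\right) E{\left(2 \right)} = \left(\left(5 + 2\right) - \left(-48 - 12 + 24\right)\right) 2 = \left(7 + \left(12 + 72 - 36 - 24 + 12\right)\right) 2 = \left(7 + 36\right) 2 = 43 \cdot 2 = 86$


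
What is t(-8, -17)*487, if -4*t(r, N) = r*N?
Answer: -16558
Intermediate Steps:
t(r, N) = -N*r/4 (t(r, N) = -r*N/4 = -N*r/4)
t(-8, -17)*487 = -¼*(-17)*(-8)*487 = -34*487 = -16558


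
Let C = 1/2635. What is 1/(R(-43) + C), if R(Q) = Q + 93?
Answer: 2635/131751 ≈ 0.020000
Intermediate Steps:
R(Q) = 93 + Q
C = 1/2635 ≈ 0.00037951
1/(R(-43) + C) = 1/((93 - 43) + 1/2635) = 1/(50 + 1/2635) = 1/(131751/2635) = 2635/131751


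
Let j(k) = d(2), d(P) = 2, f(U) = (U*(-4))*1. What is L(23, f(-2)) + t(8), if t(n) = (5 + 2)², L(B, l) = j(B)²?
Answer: 53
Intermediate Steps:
f(U) = -4*U (f(U) = -4*U*1 = -4*U)
j(k) = 2
L(B, l) = 4 (L(B, l) = 2² = 4)
t(n) = 49 (t(n) = 7² = 49)
L(23, f(-2)) + t(8) = 4 + 49 = 53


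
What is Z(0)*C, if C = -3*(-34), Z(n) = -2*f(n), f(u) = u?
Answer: 0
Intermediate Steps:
Z(n) = -2*n
C = 102
Z(0)*C = -2*0*102 = 0*102 = 0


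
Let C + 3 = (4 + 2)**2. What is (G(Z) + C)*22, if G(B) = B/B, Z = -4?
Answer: 748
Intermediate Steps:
C = 33 (C = -3 + (4 + 2)**2 = -3 + 6**2 = -3 + 36 = 33)
G(B) = 1
(G(Z) + C)*22 = (1 + 33)*22 = 34*22 = 748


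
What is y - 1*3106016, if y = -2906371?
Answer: -6012387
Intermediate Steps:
y - 1*3106016 = -2906371 - 1*3106016 = -2906371 - 3106016 = -6012387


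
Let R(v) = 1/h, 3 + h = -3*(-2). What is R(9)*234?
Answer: 78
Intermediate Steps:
h = 3 (h = -3 - 3*(-2) = -3 + 6 = 3)
R(v) = 1/3
R(9)*234 = (1/3)*234 = 78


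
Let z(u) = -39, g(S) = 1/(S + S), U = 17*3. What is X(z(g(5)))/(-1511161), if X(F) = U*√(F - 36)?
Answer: -255*I*√3/1511161 ≈ -0.00029227*I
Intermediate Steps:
U = 51
g(S) = 1/(2*S)
X(F) = 51*√(-36 + F) (X(F) = 51*√(F - 36) = 51*√(-36 + F))
X(z(g(5)))/(-1511161) = (51*√(-36 - 39))/(-1511161) = (51*√(-75))*(-1/1511161) = (51*(5*I*√3))*(-1/1511161) = (255*I*√3)*(-1/1511161) = -255*I*√3/1511161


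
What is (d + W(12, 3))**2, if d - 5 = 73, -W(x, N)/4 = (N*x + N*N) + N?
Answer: 12996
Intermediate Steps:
W(x, N) = -4*N - 4*N**2 - 4*N*x (W(x, N) = -4*((N*x + N*N) + N) = -4*((N*x + N**2) + N) = -4*((N**2 + N*x) + N) = -4*(N + N**2 + N*x) = -4*N - 4*N**2 - 4*N*x)
d = 78 (d = 5 + 73 = 78)
(d + W(12, 3))**2 = (78 - 4*3*(1 + 3 + 12))**2 = (78 - 4*3*16)**2 = (78 - 192)**2 = (-114)**2 = 12996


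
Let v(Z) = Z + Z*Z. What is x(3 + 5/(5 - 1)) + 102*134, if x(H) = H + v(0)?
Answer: 54689/4 ≈ 13672.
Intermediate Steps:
v(Z) = Z + Z**2
x(H) = H (x(H) = H + 0*(1 + 0) = H + 0*1 = H + 0 = H)
x(3 + 5/(5 - 1)) + 102*134 = (3 + 5/(5 - 1)) + 102*134 = (3 + 5/4) + 13668 = 17/4 + 13668 = 54689/4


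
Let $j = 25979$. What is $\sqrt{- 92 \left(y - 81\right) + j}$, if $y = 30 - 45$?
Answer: $\sqrt{34811} \approx 186.58$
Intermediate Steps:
$y = -15$
$\sqrt{- 92 \left(y - 81\right) + j} = \sqrt{- 92 \left(-15 - 81\right) + 25979} = \sqrt{\left(-92\right) \left(-96\right) + 25979} = \sqrt{8832 + 25979} = \sqrt{34811}$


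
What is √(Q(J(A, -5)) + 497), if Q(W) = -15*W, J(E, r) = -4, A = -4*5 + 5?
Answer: √557 ≈ 23.601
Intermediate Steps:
A = -15 (A = -20 + 5 = -15)
√(Q(J(A, -5)) + 497) = √(-15*(-4) + 497) = √(60 + 497) = √557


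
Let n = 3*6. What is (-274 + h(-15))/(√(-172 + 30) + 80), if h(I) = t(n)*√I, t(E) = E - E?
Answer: -10960/3271 + 137*I*√142/3271 ≈ -3.3507 + 0.4991*I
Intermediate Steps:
n = 18
t(E) = 0
h(I) = 0 (h(I) = 0*√I = 0)
(-274 + h(-15))/(√(-172 + 30) + 80) = (-274 + 0)/(√(-172 + 30) + 80) = -274/(√(-142) + 80) = -274/(I*√142 + 80) = -274/(80 + I*√142)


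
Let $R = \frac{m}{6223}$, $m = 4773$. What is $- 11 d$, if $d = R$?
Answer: $- \frac{52503}{6223} \approx -8.4369$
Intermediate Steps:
$R = \frac{4773}{6223} \approx 0.76699$
$d = \frac{4773}{6223} \approx 0.76699$
$- 11 d = \left(-11\right) \frac{4773}{6223} = - \frac{52503}{6223}$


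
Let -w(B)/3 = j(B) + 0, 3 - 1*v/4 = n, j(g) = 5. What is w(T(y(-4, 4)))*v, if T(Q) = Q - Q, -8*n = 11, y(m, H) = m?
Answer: -525/2 ≈ -262.50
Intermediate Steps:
n = -11/8 (n = -⅛*11 = -11/8 ≈ -1.3750)
T(Q) = 0
v = 35/2 (v = 12 - 4*(-11/8) = 12 + 11/2 = 35/2 ≈ 17.500)
w(B) = -15 (w(B) = -3*(5 + 0) = -3*5 = -15)
w(T(y(-4, 4)))*v = -15*35/2 = -525/2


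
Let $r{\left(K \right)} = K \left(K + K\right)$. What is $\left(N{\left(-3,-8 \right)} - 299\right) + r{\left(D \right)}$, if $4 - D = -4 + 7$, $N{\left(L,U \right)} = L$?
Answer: $-300$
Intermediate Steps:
$D = 1$ ($D = 4 - \left(-4 + 7\right) = 4 - 3 = 1$)
$r{\left(K \right)} = 2 K^{2}$ ($r{\left(K \right)} = K 2 K = 2 K^{2}$)
$\left(N{\left(-3,-8 \right)} - 299\right) + r{\left(D \right)} = \left(-3 - 299\right) + 2 \cdot 1^{2} = -302 + 2 \cdot 1 = -302 + 2 = -300$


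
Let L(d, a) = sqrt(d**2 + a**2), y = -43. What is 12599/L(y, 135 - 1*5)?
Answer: 12599*sqrt(18749)/18749 ≈ 92.013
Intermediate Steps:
L(d, a) = sqrt(a**2 + d**2)
12599/L(y, 135 - 1*5) = 12599/(sqrt((135 - 1*5)**2 + (-43)**2)) = 12599/(sqrt((135 - 5)**2 + 1849)) = 12599/(sqrt(130**2 + 1849)) = 12599/(sqrt(16900 + 1849)) = 12599/(sqrt(18749)) = 12599*(sqrt(18749)/18749) = 12599*sqrt(18749)/18749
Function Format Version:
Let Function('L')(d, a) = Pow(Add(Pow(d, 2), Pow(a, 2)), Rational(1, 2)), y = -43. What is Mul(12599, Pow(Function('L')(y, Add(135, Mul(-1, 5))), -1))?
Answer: Mul(Rational(12599, 18749), Pow(18749, Rational(1, 2))) ≈ 92.013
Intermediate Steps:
Function('L')(d, a) = Pow(Add(Pow(a, 2), Pow(d, 2)), Rational(1, 2))
Mul(12599, Pow(Function('L')(y, Add(135, Mul(-1, 5))), -1)) = Mul(12599, Pow(Pow(Add(Pow(Add(135, Mul(-1, 5)), 2), Pow(-43, 2)), Rational(1, 2)), -1)) = Mul(12599, Pow(Pow(Add(Pow(Add(135, -5), 2), 1849), Rational(1, 2)), -1)) = Mul(12599, Pow(Pow(Add(Pow(130, 2), 1849), Rational(1, 2)), -1)) = Mul(12599, Pow(Pow(Add(16900, 1849), Rational(1, 2)), -1)) = Mul(12599, Pow(Pow(18749, Rational(1, 2)), -1)) = Mul(12599, Mul(Rational(1, 18749), Pow(18749, Rational(1, 2)))) = Mul(Rational(12599, 18749), Pow(18749, Rational(1, 2)))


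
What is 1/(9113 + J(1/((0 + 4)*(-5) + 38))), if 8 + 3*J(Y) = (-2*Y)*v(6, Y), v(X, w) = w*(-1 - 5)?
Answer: 81/737938 ≈ 0.00010977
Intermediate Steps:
v(X, w) = -6*w (v(X, w) = w*(-6) = -6*w)
J(Y) = -8/3 + 4*Y² (J(Y) = -8/3 + ((-2*Y)*(-6*Y))/3 = -8/3 + (12*Y²)/3 = -8/3 + 4*Y²)
1/(9113 + J(1/((0 + 4)*(-5) + 38))) = 1/(9113 + (-8/3 + 4*(1/((0 + 4)*(-5) + 38))²)) = 1/(9113 + (-8/3 + 4*(1/(4*(-5) + 38))²)) = 1/(9113 + (-8/3 + 4*(1/(-20 + 38))²)) = 1/(9113 + (-8/3 + 4*(1/18)²)) = 1/(9113 + (-8/3 + 4*(1/324))) = 1/(9113 + (-8/3 + 1/81)) = 1/(9113 - 215/81) = 1/(737938/81) = 81/737938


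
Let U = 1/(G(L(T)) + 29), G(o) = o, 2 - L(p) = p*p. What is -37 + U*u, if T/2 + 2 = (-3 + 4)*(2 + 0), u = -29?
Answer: -1176/31 ≈ -37.935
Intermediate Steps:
T = 0 (T = -4 + 2*((-3 + 4)*(2 + 0)) = -4 + 2*(1*2) = -4 + 2*2 = -4 + 4 = 0)
L(p) = 2 - p² (L(p) = 2 - p*p = 2 - p²)
U = 1/31 (U = 1/((2 - 1*0²) + 29) = 1/((2 - 1*0) + 29) = 1/((2 + 0) + 29) = 1/(2 + 29) = 1/31 ≈ 0.032258)
-37 + U*u = -37 + (1/31)*(-29) = -37 - 29/31 = -1176/31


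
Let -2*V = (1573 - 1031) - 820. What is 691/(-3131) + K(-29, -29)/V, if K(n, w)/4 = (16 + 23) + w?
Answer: 29191/435209 ≈ 0.067073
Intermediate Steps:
V = 139 (V = -((1573 - 1031) - 820)/2 = -(542 - 820)/2 = -½*(-278) = 139)
K(n, w) = 156 + 4*w (K(n, w) = 4*((16 + 23) + w) = 4*(39 + w) = 156 + 4*w)
691/(-3131) + K(-29, -29)/V = 691/(-3131) + (156 + 4*(-29))/139 = 691*(-1/3131) + (156 - 116)*(1/139) = -691/3131 + 40*(1/139) = -691/3131 + 40/139 = 29191/435209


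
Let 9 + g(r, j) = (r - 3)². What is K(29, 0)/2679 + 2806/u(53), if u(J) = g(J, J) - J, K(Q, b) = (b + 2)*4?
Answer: 163843/141987 ≈ 1.1539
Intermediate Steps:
K(Q, b) = 8 + 4*b (K(Q, b) = (2 + b)*4 = 8 + 4*b)
g(r, j) = -9 + (-3 + r)² (g(r, j) = -9 + (r - 3)² = -9 + (-3 + r)²)
u(J) = -J + J*(-6 + J) (u(J) = J*(-6 + J) - J = -J + J*(-6 + J))
K(29, 0)/2679 + 2806/u(53) = (8 + 4*0)/2679 + 2806/((53*(-7 + 53))) = (8 + 0)*(1/2679) + 2806/((53*46)) = 8*(1/2679) + 2806/2438 = 8/2679 + 2806*(1/2438) = 8/2679 + 61/53 = 163843/141987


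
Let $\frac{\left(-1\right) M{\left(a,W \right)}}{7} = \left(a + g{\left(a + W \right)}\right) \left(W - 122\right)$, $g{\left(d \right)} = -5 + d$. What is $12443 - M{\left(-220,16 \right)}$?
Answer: $330761$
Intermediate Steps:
$M{\left(a,W \right)} = - 7 \left(-122 + W\right) \left(-5 + W + 2 a\right)$ ($M{\left(a,W \right)} = - 7 \left(a - \left(5 - W - a\right)\right) \left(W - 122\right) = - 7 \left(a - \left(5 - W - a\right)\right) \left(-122 + W\right) = - 7 \left(a + \left(-5 + W + a\right)\right) \left(-122 + W\right) = - 7 \left(-5 + W + 2 a\right) \left(-122 + W\right) = - 7 \left(-122 + W\right) \left(-5 + W + 2 a\right)$)
$12443 - M{\left(-220,16 \right)} = 12443 - \left(-4270 - 7 \cdot 16^{2} + 889 \cdot 16 + 1708 \left(-220\right) - 224 \left(-220\right)\right) = 12443 - \left(-4270 - 1792 + 14224 - 375760 + 49280\right) = 12443 - -318318 = 12443 + 318318 = 330761$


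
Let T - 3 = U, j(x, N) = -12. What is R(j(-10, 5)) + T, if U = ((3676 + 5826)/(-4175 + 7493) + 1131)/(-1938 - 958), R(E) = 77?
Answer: 47809505/600558 ≈ 79.609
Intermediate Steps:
U = -235135/600558 (U = (9502/3318 + 1131)/(-2896) = (9502*(1/3318) + 1131)*(-1/2896) = (4751/1659 + 1131)*(-1/2896) = (1881080/1659)*(-1/2896) = -235135/600558 ≈ -0.39153)
T = 1566539/600558 (T = 3 - 235135/600558 = 1566539/600558 ≈ 2.6085)
R(j(-10, 5)) + T = 77 + 1566539/600558 = 47809505/600558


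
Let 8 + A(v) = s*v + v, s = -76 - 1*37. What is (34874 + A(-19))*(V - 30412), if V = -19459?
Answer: -1844927774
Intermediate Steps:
s = -113 (s = -76 - 37 = -113)
A(v) = -8 - 112*v (A(v) = -8 + (-113*v + v) = -8 - 112*v)
(34874 + A(-19))*(V - 30412) = (34874 + (-8 - 112*(-19)))*(-19459 - 30412) = (34874 + (-8 + 2128))*(-49871) = (34874 + 2120)*(-49871) = 36994*(-49871) = -1844927774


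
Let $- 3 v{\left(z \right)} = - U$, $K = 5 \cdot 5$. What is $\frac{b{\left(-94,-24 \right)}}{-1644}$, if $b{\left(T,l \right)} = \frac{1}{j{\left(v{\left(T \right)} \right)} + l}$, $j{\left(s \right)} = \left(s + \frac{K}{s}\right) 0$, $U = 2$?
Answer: $\frac{1}{39456} \approx 2.5345 \cdot 10^{-5}$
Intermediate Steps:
$K = 25$
$v{\left(z \right)} = \frac{2}{3}$ ($v{\left(z \right)} = - \frac{\left(-1\right) 2}{3} = \left(- \frac{1}{3}\right) \left(-2\right) = \frac{2}{3}$)
$j{\left(s \right)} = 0$ ($j{\left(s \right)} = \left(s + \frac{25}{s}\right) 0 = 0$)
$b{\left(T,l \right)} = \frac{1}{l}$ ($b{\left(T,l \right)} = \frac{1}{0 + l} = \frac{1}{l}$)
$\frac{b{\left(-94,-24 \right)}}{-1644} = \frac{1}{\left(-24\right) \left(-1644\right)} = \left(- \frac{1}{24}\right) \left(- \frac{1}{1644}\right) = \frac{1}{39456}$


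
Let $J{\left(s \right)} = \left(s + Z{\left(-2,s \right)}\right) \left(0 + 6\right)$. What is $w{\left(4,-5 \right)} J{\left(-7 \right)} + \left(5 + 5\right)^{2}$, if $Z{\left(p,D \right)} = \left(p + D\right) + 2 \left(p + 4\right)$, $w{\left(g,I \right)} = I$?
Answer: $460$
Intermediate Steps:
$Z{\left(p,D \right)} = 8 + D + 3 p$ ($Z{\left(p,D \right)} = \left(D + p\right) + 2 \left(4 + p\right) = \left(D + p\right) + \left(8 + 2 p\right) = 8 + D + 3 p$)
$J{\left(s \right)} = 12 + 12 s$ ($J{\left(s \right)} = \left(s + \left(8 + s + 3 \left(-2\right)\right)\right) \left(0 + 6\right) = \left(s + \left(8 + s - 6\right)\right) 6 = \left(s + \left(2 + s\right)\right) 6 = \left(2 + 2 s\right) 6 = 12 + 12 s$)
$w{\left(4,-5 \right)} J{\left(-7 \right)} + \left(5 + 5\right)^{2} = - 5 \left(12 + 12 \left(-7\right)\right) + \left(5 + 5\right)^{2} = - 5 \left(12 - 84\right) + 10^{2} = \left(-5\right) \left(-72\right) + 100 = 360 + 100 = 460$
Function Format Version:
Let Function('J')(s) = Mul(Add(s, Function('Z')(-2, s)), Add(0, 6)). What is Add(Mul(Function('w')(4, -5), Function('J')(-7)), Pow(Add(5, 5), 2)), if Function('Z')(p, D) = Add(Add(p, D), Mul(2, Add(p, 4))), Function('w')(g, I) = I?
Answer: 460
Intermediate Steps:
Function('Z')(p, D) = Add(8, D, Mul(3, p)) (Function('Z')(p, D) = Add(Add(D, p), Mul(2, Add(4, p))) = Add(Add(D, p), Add(8, Mul(2, p))) = Add(8, D, Mul(3, p)))
Function('J')(s) = Add(12, Mul(12, s)) (Function('J')(s) = Mul(Add(s, Add(8, s, Mul(3, -2))), Add(0, 6)) = Mul(Add(s, Add(8, s, -6)), 6) = Mul(Add(s, Add(2, s)), 6) = Mul(Add(2, Mul(2, s)), 6) = Add(12, Mul(12, s)))
Add(Mul(Function('w')(4, -5), Function('J')(-7)), Pow(Add(5, 5), 2)) = Add(Mul(-5, Add(12, Mul(12, -7))), Pow(Add(5, 5), 2)) = Add(Mul(-5, Add(12, -84)), Pow(10, 2)) = Add(Mul(-5, -72), 100) = Add(360, 100) = 460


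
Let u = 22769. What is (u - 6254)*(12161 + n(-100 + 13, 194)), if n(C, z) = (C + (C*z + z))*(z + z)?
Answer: -107264710305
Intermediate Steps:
n(C, z) = 2*z*(C + z + C*z) (n(C, z) = (C + (z + C*z))*(2*z) = (C + z + C*z)*(2*z) = 2*z*(C + z + C*z))
(u - 6254)*(12161 + n(-100 + 13, 194)) = (22769 - 6254)*(12161 + 2*194*((-100 + 13) + 194 + (-100 + 13)*194)) = 16515*(12161 + 2*194*(-87 + 194 - 87*194)) = 16515*(12161 + 2*194*(-87 + 194 - 16878)) = 16515*(12161 + 2*194*(-16771)) = 16515*(12161 - 6507148) = 16515*(-6494987) = -107264710305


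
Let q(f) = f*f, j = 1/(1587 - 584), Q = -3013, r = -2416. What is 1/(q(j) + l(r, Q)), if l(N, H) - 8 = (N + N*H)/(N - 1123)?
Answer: -3560265851/7292237314581 ≈ -0.00048823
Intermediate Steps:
j = 1/1003 ≈ 0.00099701
l(N, H) = 8 + (N + H*N)/(-1123 + N) (l(N, H) = 8 + (N + N*H)/(N - 1123) = 8 + (N + H*N)/(-1123 + N))
q(f) = f**2
1/(q(j) + l(r, Q)) = 1/((1/1003)**2 + (-8984 + 9*(-2416) - 3013*(-2416))/(-1123 - 2416)) = 1/(1/1006009 + (-8984 - 21744 + 7279408)/(-3539)) = 1/(1/1006009 - 1/3539*7248680) = 1/(1/1006009 - 7248680/3539) = 1/(-7292237314581/3560265851) = -3560265851/7292237314581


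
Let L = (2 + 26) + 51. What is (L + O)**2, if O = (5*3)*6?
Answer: 28561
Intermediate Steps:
O = 90 (O = 15*6 = 90)
L = 79 (L = 28 + 51 = 79)
(L + O)**2 = (79 + 90)**2 = 169**2 = 28561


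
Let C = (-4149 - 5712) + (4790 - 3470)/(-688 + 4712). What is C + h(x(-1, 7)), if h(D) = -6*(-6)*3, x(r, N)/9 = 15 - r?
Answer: -4905594/503 ≈ -9752.7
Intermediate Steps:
x(r, N) = 135 - 9*r (x(r, N) = 9*(15 - r) = 135 - 9*r)
h(D) = 108 (h(D) = 36*3 = 108)
C = -4959918/503 (C = -9861 + 1320/4024 = -9861 + 1320*(1/4024) = -9861 + 165/503 = -4959918/503 ≈ -9860.7)
C + h(x(-1, 7)) = -4959918/503 + 108 = -4905594/503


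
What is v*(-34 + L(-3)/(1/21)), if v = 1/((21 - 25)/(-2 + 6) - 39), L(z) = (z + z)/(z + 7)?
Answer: 131/80 ≈ 1.6375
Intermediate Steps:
L(z) = 2*z/(7 + z) (L(z) = (2*z)/(7 + z) = 2*z/(7 + z))
v = -1/40 (v = 1/(-4/4 - 39) = 1/(-4*¼ - 39) = 1/(-1 - 39) = 1/(-40) = -1/40 ≈ -0.025000)
v*(-34 + L(-3)/(1/21)) = -(-34 + (2*(-3)/(7 - 3))/(1/21))/40 = -(-34 + (2*(-3)/4)/(1/21))/40 = -(-34 + (2*(-3)*(¼))*21)/40 = -(-34 - 3/2*21)/40 = -(-34 - 63/2)/40 = -1/40*(-131/2) = 131/80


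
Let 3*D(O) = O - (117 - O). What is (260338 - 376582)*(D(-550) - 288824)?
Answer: 33621213372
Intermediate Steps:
D(O) = -39 + 2*O/3 (D(O) = (O - (117 - O))/3 = (O + (-117 + O))/3 = (-117 + 2*O)/3 = -39 + 2*O/3)
(260338 - 376582)*(D(-550) - 288824) = (260338 - 376582)*((-39 + (⅔)*(-550)) - 288824) = -116244*((-39 - 1100/3) - 288824) = -116244*(-1217/3 - 288824) = -116244*(-867689/3) = 33621213372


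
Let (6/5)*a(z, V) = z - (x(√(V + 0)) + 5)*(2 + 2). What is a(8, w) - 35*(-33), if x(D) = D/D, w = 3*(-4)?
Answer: 3425/3 ≈ 1141.7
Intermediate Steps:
w = -12
x(D) = 1
a(z, V) = -20 + 5*z/6 (a(z, V) = 5*(z - (1 + 5)*(2 + 2))/6 = 5*(z - 6*4)/6 = 5*(z - 1*24)/6 = 5*(z - 24)/6 = 5*(-24 + z)/6 = -20 + 5*z/6)
a(8, w) - 35*(-33) = (-20 + (⅚)*8) - 35*(-33) = (-20 + 20/3) + 1155 = -40/3 + 1155 = 3425/3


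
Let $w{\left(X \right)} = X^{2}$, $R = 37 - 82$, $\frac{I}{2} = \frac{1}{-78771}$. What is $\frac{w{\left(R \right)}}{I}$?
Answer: $- \frac{159511275}{2} \approx -7.9756 \cdot 10^{7}$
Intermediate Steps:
$I = - \frac{2}{78771}$ ($I = \frac{2}{-78771} = 2 \left(- \frac{1}{78771}\right) = - \frac{2}{78771} \approx -2.539 \cdot 10^{-5}$)
$R = -45$
$\frac{w{\left(R \right)}}{I} = \frac{\left(-45\right)^{2}}{- \frac{2}{78771}} = 2025 \left(- \frac{78771}{2}\right) = - \frac{159511275}{2}$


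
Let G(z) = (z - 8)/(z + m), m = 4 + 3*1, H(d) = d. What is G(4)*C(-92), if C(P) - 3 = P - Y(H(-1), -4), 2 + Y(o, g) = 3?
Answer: 360/11 ≈ 32.727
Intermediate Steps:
Y(o, g) = 1 (Y(o, g) = -2 + 3 = 1)
m = 7 (m = 4 + 3 = 7)
C(P) = 2 + P (C(P) = 3 + (P - 1*1) = 3 + (P - 1) = 3 + (-1 + P) = 2 + P)
G(z) = (-8 + z)/(7 + z) (G(z) = (z - 8)/(z + 7) = (-8 + z)/(7 + z))
G(4)*C(-92) = ((-8 + 4)/(7 + 4))*(2 - 92) = (-4/11)*(-90) = ((1/11)*(-4))*(-90) = -4/11*(-90) = 360/11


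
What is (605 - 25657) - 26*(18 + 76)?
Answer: -27496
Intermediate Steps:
(605 - 25657) - 26*(18 + 76) = -25052 - 26*94 = -25052 - 2444 = -27496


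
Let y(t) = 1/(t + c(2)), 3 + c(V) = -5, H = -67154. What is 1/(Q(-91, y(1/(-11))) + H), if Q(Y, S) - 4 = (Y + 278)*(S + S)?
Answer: -89/5980464 ≈ -1.4882e-5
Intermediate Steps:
c(V) = -8 (c(V) = -3 - 5 = -8)
y(t) = 1/(-8 + t) (y(t) = 1/(t - 8) = 1/(-8 + t))
Q(Y, S) = 4 + 2*S*(278 + Y) (Q(Y, S) = 4 + (Y + 278)*(S + S) = 4 + (278 + Y)*(2*S) = 4 + 2*S*(278 + Y))
1/(Q(-91, y(1/(-11))) + H) = 1/((4 + 556/(-8 + 1/(-11)) + 2*(-91)/(-8 + 1/(-11))) - 67154) = 1/((4 + 556/(-8 - 1/11) + 2*(-91)/(-8 - 1/11)) - 67154) = 1/((4 + 556/(-89/11) + 2*(-91)/(-89/11)) - 67154) = 1/((4 + 556*(-11/89) + 2*(-11/89)*(-91)) - 67154) = 1/((4 - 6116/89 + 2002/89) - 67154) = 1/(-3758/89 - 67154) = 1/(-5980464/89) = -89/5980464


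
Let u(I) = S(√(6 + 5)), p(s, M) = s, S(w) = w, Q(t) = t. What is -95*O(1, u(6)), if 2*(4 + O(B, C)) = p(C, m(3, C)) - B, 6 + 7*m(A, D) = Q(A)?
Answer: 855/2 - 95*√11/2 ≈ 269.96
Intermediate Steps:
m(A, D) = -6/7 + A/7
u(I) = √11 (u(I) = √(6 + 5) = √11)
O(B, C) = -4 + C/2 - B/2 (O(B, C) = -4 + (C - B)/2 = -4 + (C/2 - B/2) = -4 + C/2 - B/2)
-95*O(1, u(6)) = -95*(-4 + √11/2 - ½*1) = -95*(-4 + √11/2 - ½) = -95*(-9/2 + √11/2) = 855/2 - 95*√11/2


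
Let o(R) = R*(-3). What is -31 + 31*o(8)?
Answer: -775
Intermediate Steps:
o(R) = -3*R
-31 + 31*o(8) = -31 + 31*(-3*8) = -31 + 31*(-24) = -31 - 744 = -775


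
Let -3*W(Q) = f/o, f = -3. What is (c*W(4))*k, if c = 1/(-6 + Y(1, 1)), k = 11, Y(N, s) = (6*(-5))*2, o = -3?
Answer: 1/18 ≈ 0.055556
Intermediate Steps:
W(Q) = -⅓ (W(Q) = -(-1)/(-3) = -(-1)*(-1)/3 = -⅓*1 = -⅓)
Y(N, s) = -60 (Y(N, s) = -30*2 = -60)
c = -1/66 (c = 1/(-6 - 60) = 1/(-66) = -1/66 ≈ -0.015152)
(c*W(4))*k = -1/66*(-⅓)*11 = (1/198)*11 = 1/18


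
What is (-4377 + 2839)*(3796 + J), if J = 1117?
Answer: -7556194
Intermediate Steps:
(-4377 + 2839)*(3796 + J) = (-4377 + 2839)*(3796 + 1117) = -1538*4913 = -7556194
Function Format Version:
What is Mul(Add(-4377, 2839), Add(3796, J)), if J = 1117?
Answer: -7556194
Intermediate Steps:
Mul(Add(-4377, 2839), Add(3796, J)) = Mul(Add(-4377, 2839), Add(3796, 1117)) = Mul(-1538, 4913) = -7556194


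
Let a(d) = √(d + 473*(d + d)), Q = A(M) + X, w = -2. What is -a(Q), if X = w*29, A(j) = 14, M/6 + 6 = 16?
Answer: -2*I*√10417 ≈ -204.13*I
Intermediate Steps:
M = 60 (M = -36 + 6*16 = -36 + 96 = 60)
X = -58 (X = -2*29 = -58)
Q = -44 (Q = 14 - 58 = -44)
a(d) = √947*√d (a(d) = √(d + 473*(2*d)) = √(d + 946*d) = √(947*d) = √947*√d)
-a(Q) = -√947*√(-44) = -√947*2*I*√11 = -2*I*√10417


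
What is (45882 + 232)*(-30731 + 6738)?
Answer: -1106413202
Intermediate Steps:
(45882 + 232)*(-30731 + 6738) = 46114*(-23993) = -1106413202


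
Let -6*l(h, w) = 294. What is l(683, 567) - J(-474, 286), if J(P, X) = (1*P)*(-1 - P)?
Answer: 224153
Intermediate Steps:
l(h, w) = -49 (l(h, w) = -⅙*294 = -49)
J(P, X) = P*(-1 - P)
l(683, 567) - J(-474, 286) = -49 - (-1)*(-474)*(1 - 474) = -49 - (-1)*(-474)*(-473) = -49 - 1*(-224202) = -49 + 224202 = 224153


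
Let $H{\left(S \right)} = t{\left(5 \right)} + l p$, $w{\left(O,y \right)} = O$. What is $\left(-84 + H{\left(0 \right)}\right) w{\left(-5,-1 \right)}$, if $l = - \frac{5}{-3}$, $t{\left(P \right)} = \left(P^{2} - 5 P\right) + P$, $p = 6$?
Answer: $345$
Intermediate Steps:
$t{\left(P \right)} = P^{2} - 4 P$
$l = \frac{5}{3}$ ($l = \left(-5\right) \left(- \frac{1}{3}\right) = \frac{5}{3} \approx 1.6667$)
$H{\left(S \right)} = 15$ ($H{\left(S \right)} = 5 \left(-4 + 5\right) + \frac{5}{3} \cdot 6 = 5 \cdot 1 + 10 = 5 + 10 = 15$)
$\left(-84 + H{\left(0 \right)}\right) w{\left(-5,-1 \right)} = \left(-84 + 15\right) \left(-5\right) = \left(-69\right) \left(-5\right) = 345$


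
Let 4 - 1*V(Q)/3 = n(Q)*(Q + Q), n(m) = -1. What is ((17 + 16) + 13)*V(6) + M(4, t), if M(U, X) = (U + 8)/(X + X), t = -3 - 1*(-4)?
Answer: 2214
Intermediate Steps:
t = 1 (t = -3 + 4 = 1)
V(Q) = 12 + 6*Q (V(Q) = 12 - (-3)*(Q + Q) = 12 - (-3)*2*Q = 12 - (-6)*Q = 12 + 6*Q)
M(U, X) = (8 + U)/(2*X) (M(U, X) = (8 + U)/((2*X)) = (8 + U)*(1/(2*X)) = (8 + U)/(2*X))
((17 + 16) + 13)*V(6) + M(4, t) = ((17 + 16) + 13)*(12 + 6*6) + (½)*(8 + 4)/1 = (33 + 13)*(12 + 36) + (½)*1*12 = 46*48 + 6 = 2208 + 6 = 2214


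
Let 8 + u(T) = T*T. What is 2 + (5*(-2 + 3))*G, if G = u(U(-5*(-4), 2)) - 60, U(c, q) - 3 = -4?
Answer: -333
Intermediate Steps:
U(c, q) = -1 (U(c, q) = 3 - 4 = -1)
u(T) = -8 + T**2 (u(T) = -8 + T*T = -8 + T**2)
G = -67 (G = (-8 + (-1)**2) - 60 = (-8 + 1) - 60 = -7 - 60 = -67)
2 + (5*(-2 + 3))*G = 2 + (5*(-2 + 3))*(-67) = 2 + (5*1)*(-67) = 2 + 5*(-67) = 2 - 335 = -333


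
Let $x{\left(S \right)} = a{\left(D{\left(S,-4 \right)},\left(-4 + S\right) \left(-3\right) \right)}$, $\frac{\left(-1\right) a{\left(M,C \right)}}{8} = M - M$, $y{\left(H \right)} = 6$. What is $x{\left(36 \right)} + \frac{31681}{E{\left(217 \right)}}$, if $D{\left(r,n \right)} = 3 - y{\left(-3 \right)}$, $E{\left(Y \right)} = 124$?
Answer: $\frac{31681}{124} \approx 255.49$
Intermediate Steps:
$D{\left(r,n \right)} = -3$ ($D{\left(r,n \right)} = 3 - 6 = -3$)
$a{\left(M,C \right)} = 0$ ($a{\left(M,C \right)} = - 8 \left(M - M\right) = \left(-8\right) 0 = 0$)
$x{\left(S \right)} = 0$
$x{\left(36 \right)} + \frac{31681}{E{\left(217 \right)}} = 0 + \frac{31681}{124} = \frac{31681}{124}$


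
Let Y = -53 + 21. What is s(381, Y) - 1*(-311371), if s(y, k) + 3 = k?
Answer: 311336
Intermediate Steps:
Y = -32
s(y, k) = -3 + k
s(381, Y) - 1*(-311371) = (-3 - 32) - 1*(-311371) = -35 + 311371 = 311336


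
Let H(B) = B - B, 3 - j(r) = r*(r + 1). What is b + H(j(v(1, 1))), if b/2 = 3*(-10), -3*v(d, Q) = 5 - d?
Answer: -60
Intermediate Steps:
v(d, Q) = -5/3 + d/3 (v(d, Q) = -(5 - d)/3 = -5/3 + d/3)
j(r) = 3 - r*(1 + r) (j(r) = 3 - r*(r + 1) = 3 - r*(1 + r))
H(B) = 0
b = -60 (b = 2*(3*(-10)) = 2*(-30) = -60)
b + H(j(v(1, 1))) = -60 + 0 = -60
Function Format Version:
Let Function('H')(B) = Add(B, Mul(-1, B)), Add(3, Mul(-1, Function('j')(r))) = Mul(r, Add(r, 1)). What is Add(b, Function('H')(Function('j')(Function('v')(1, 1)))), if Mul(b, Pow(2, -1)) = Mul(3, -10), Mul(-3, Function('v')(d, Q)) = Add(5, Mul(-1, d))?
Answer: -60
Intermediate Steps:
Function('v')(d, Q) = Add(Rational(-5, 3), Mul(Rational(1, 3), d)) (Function('v')(d, Q) = Mul(Rational(-1, 3), Add(5, Mul(-1, d))) = Add(Rational(-5, 3), Mul(Rational(1, 3), d)))
Function('j')(r) = Add(3, Mul(-1, r, Add(1, r))) (Function('j')(r) = Add(3, Mul(-1, Mul(r, Add(r, 1)))) = Add(3, Mul(-1, Mul(r, Add(1, r)))) = Add(3, Mul(-1, r, Add(1, r))))
Function('H')(B) = 0
b = -60 (b = Mul(2, Mul(3, -10)) = Mul(2, -30) = -60)
Add(b, Function('H')(Function('j')(Function('v')(1, 1)))) = Add(-60, 0) = -60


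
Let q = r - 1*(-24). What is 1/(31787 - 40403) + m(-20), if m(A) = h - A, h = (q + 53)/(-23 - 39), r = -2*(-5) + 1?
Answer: 4962785/267096 ≈ 18.581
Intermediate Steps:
r = 11 (r = 10 + 1 = 11)
q = 35 (q = 11 - 1*(-24) = 11 + 24 = 35)
h = -44/31 (h = (35 + 53)/(-23 - 39) = 88/(-62) = 88*(-1/62) = -44/31 ≈ -1.4194)
m(A) = -44/31 - A
1/(31787 - 40403) + m(-20) = 1/(31787 - 40403) + (-44/31 - 1*(-20)) = 1/(-8616) + (-44/31 + 20) = -1/8616 + 576/31 = 4962785/267096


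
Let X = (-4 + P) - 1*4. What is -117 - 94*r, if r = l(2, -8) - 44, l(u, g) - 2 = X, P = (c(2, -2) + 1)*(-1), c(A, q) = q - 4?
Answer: 4113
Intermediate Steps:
c(A, q) = -4 + q
P = 5 (P = ((-4 - 2) + 1)*(-1) = (-6 + 1)*(-1) = -5*(-1) = 5)
X = -3 (X = (-4 + 5) - 1*4 = 1 - 4 = -3)
l(u, g) = -1 (l(u, g) = 2 - 3 = -1)
r = -45 (r = -1 - 44 = -45)
-117 - 94*r = -117 - 94*(-45) = -117 + 4230 = 4113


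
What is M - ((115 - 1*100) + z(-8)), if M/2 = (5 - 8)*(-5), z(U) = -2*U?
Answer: -1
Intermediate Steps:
M = 30 (M = 2*((5 - 8)*(-5)) = 2*(-3*(-5)) = 2*15 = 30)
M - ((115 - 1*100) + z(-8)) = 30 - ((115 - 1*100) - 2*(-8)) = 30 - ((115 - 100) + 16) = 30 - (15 + 16) = 30 - 1*31 = 30 - 31 = -1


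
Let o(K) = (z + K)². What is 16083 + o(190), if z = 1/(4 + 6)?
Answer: 5222101/100 ≈ 52221.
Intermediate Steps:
z = ⅒ (z = 1/10 = ⅒ ≈ 0.10000)
o(K) = (⅒ + K)²
16083 + o(190) = 16083 + (1 + 10*190)²/100 = 16083 + (1 + 1900)²/100 = 16083 + (1/100)*1901² = 16083 + (1/100)*3613801 = 16083 + 3613801/100 = 5222101/100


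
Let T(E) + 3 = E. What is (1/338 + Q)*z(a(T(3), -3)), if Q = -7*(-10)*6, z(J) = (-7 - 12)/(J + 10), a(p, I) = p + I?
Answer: -2697259/2366 ≈ -1140.0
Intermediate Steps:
T(E) = -3 + E
a(p, I) = I + p
z(J) = -19/(10 + J)
Q = 420 (Q = 70*6 = 420)
(1/338 + Q)*z(a(T(3), -3)) = (1/338 + 420)*(-19/(10 + (-3 + (-3 + 3)))) = (1/338 + 420)*(-19/(10 + (-3 + 0))) = 141961*(-19/(10 - 3))/338 = 141961*(-19/7)/338 = 141961*(-19*⅐)/338 = (141961/338)*(-19/7) = -2697259/2366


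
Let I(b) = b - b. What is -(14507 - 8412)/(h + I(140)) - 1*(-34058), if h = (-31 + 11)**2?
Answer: 2723421/80 ≈ 34043.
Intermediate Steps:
h = 400 (h = (-20)**2 = 400)
I(b) = 0
-(14507 - 8412)/(h + I(140)) - 1*(-34058) = -(14507 - 8412)/(400 + 0) - 1*(-34058) = -6095/400 + 34058 = -1*1219/80 + 34058 = -1219/80 + 34058 = 2723421/80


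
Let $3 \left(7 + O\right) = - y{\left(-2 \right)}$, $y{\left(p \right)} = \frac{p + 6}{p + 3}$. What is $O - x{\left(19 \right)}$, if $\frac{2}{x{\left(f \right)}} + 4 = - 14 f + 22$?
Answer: $- \frac{3097}{372} \approx -8.3253$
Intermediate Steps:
$x{\left(f \right)} = \frac{2}{18 - 14 f}$ ($x{\left(f \right)} = \frac{2}{-4 - \left(-22 + 14 f\right)} = \frac{2}{18 - 14 f}$)
$y{\left(p \right)} = \frac{6 + p}{3 + p}$
$O = - \frac{25}{3}$ ($O = -7 + \frac{\left(-1\right) \frac{6 - 2}{3 - 2}}{3} = -7 + \frac{\left(-1\right) 1^{-1} \cdot 4}{3} = -7 + \frac{\left(-1\right) 1 \cdot 4}{3} = -7 + \frac{\left(-1\right) 4}{3} = -7 + \frac{1}{3} \left(-4\right) = -7 - \frac{4}{3} = - \frac{25}{3} \approx -8.3333$)
$O - x{\left(19 \right)} = - \frac{25}{3} - - \frac{1}{-9 + 7 \cdot 19} = - \frac{25}{3} - - \frac{1}{-9 + 133} = - \frac{25}{3} - - \frac{1}{124} = - \frac{25}{3} + \frac{1}{124} = - \frac{3097}{372}$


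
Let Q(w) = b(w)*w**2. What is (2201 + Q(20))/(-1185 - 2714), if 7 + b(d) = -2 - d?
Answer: 9399/3899 ≈ 2.4106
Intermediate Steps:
b(d) = -9 - d (b(d) = -7 + (-2 - d) = -9 - d)
Q(w) = w**2*(-9 - w) (Q(w) = (-9 - w)*w**2 = w**2*(-9 - w))
(2201 + Q(20))/(-1185 - 2714) = (2201 + 20**2*(-9 - 1*20))/(-1185 - 2714) = (2201 + 400*(-9 - 20))/(-3899) = (2201 + 400*(-29))*(-1/3899) = (2201 - 11600)*(-1/3899) = -9399*(-1/3899) = 9399/3899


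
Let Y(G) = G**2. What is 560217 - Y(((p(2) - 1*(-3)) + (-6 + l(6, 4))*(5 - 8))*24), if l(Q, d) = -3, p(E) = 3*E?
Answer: -186279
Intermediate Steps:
560217 - Y(((p(2) - 1*(-3)) + (-6 + l(6, 4))*(5 - 8))*24) = 560217 - (((3*2 - 1*(-3)) + (-6 - 3)*(5 - 8))*24)**2 = 560217 - (((6 + 3) - 9*(-3))*24)**2 = 560217 - ((9 + 27)*24)**2 = 560217 - (36*24)**2 = 560217 - 1*864**2 = 560217 - 1*746496 = 560217 - 746496 = -186279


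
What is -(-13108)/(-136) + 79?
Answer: -591/34 ≈ -17.382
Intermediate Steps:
-(-13108)/(-136) + 79 = -(-13108)*(-1)/136 + 79 = -116*113/136 + 79 = -3277/34 + 79 = -591/34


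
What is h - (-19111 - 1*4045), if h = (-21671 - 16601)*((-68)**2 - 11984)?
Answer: 281705076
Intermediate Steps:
h = 281681920 (h = -38272*(4624 - 11984) = -38272*(-7360) = 281681920)
h - (-19111 - 1*4045) = 281681920 - (-19111 - 1*4045) = 281681920 - (-19111 - 4045) = 281681920 - 1*(-23156) = 281681920 + 23156 = 281705076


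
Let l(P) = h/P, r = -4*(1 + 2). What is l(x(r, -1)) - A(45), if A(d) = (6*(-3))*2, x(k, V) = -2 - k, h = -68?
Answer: 146/5 ≈ 29.200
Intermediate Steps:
r = -12 (r = -4*3 = -12)
A(d) = -36 (A(d) = -18*2 = -36)
l(P) = -68/P
l(x(r, -1)) - A(45) = -68/(-2 - 1*(-12)) - 1*(-36) = -68/(-2 + 12) + 36 = -68/10 + 36 = -68*1/10 + 36 = -34/5 + 36 = 146/5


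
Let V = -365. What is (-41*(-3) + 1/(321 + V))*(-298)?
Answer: -806239/22 ≈ -36647.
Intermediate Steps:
(-41*(-3) + 1/(321 + V))*(-298) = (-41*(-3) + 1/(321 - 365))*(-298) = (123 + 1/(-44))*(-298) = (123 - 1/44)*(-298) = (5411/44)*(-298) = -806239/22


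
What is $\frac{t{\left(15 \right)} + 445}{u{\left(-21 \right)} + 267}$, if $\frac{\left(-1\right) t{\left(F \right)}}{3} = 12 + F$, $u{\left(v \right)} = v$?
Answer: $\frac{182}{123} \approx 1.4797$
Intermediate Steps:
$t{\left(F \right)} = -36 - 3 F$ ($t{\left(F \right)} = - 3 \left(12 + F\right) = -36 - 3 F$)
$\frac{t{\left(15 \right)} + 445}{u{\left(-21 \right)} + 267} = \frac{\left(-36 - 45\right) + 445}{-21 + 267} = \frac{\left(-36 - 45\right) + 445}{246} = \left(-81 + 445\right) \frac{1}{246} = 364 \cdot \frac{1}{246} = \frac{182}{123}$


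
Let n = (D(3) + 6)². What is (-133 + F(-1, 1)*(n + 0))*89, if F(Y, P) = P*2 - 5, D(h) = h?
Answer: -33464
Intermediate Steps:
F(Y, P) = -5 + 2*P (F(Y, P) = 2*P - 5 = -5 + 2*P)
n = 81 (n = (3 + 6)² = 9² = 81)
(-133 + F(-1, 1)*(n + 0))*89 = (-133 + (-5 + 2*1)*(81 + 0))*89 = (-133 + (-5 + 2)*81)*89 = (-133 - 3*81)*89 = (-133 - 243)*89 = -376*89 = -33464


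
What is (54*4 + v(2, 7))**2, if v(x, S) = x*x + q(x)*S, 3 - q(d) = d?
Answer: 51529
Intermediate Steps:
q(d) = 3 - d
v(x, S) = x**2 + S*(3 - x) (v(x, S) = x*x + (3 - x)*S = x**2 + S*(3 - x))
(54*4 + v(2, 7))**2 = (54*4 + (2**2 - 1*7*(-3 + 2)))**2 = (216 + (4 - 1*7*(-1)))**2 = (216 + (4 + 7))**2 = (216 + 11)**2 = 227**2 = 51529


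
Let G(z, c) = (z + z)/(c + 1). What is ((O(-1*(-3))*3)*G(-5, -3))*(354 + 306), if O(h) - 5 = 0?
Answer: 49500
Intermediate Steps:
O(h) = 5 (O(h) = 5 + 0 = 5)
G(z, c) = 2*z/(1 + c) (G(z, c) = (2*z)/(1 + c) = 2*z/(1 + c))
((O(-1*(-3))*3)*G(-5, -3))*(354 + 306) = ((5*3)*(2*(-5)/(1 - 3)))*(354 + 306) = (15*(2*(-5)/(-2)))*660 = (15*(2*(-5)*(-½)))*660 = (15*5)*660 = 75*660 = 49500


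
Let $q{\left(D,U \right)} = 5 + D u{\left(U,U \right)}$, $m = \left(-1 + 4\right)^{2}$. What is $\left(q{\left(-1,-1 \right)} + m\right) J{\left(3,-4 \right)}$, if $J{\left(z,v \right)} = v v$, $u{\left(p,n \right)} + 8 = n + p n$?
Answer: $352$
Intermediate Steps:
$u{\left(p,n \right)} = -8 + n + n p$ ($u{\left(p,n \right)} = -8 + \left(n + p n\right) = -8 + \left(n + n p\right) = -8 + n + n p$)
$m = 9$ ($m = 3^{2} = 9$)
$J{\left(z,v \right)} = v^{2}$
$q{\left(D,U \right)} = 5 + D \left(-8 + U + U^{2}\right)$ ($q{\left(D,U \right)} = 5 + D \left(-8 + U + U U\right) = 5 + D \left(-8 + U + U^{2}\right)$)
$\left(q{\left(-1,-1 \right)} + m\right) J{\left(3,-4 \right)} = \left(\left(5 - \left(-8 - 1 + \left(-1\right)^{2}\right)\right) + 9\right) \left(-4\right)^{2} = \left(\left(5 - \left(-8 - 1 + 1\right)\right) + 9\right) 16 = \left(\left(5 - -8\right) + 9\right) 16 = \left(\left(5 + 8\right) + 9\right) 16 = \left(13 + 9\right) 16 = 22 \cdot 16 = 352$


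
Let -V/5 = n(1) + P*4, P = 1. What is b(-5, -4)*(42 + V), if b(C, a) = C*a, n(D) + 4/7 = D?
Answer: 2780/7 ≈ 397.14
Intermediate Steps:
n(D) = -4/7 + D
V = -155/7 (V = -5*((-4/7 + 1) + 1*4) = -5*(3/7 + 4) = -5*31/7 = -155/7 ≈ -22.143)
b(-5, -4)*(42 + V) = (-5*(-4))*(42 - 155/7) = 20*(139/7) = 2780/7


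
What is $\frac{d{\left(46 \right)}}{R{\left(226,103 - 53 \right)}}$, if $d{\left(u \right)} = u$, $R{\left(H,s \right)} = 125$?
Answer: $\frac{46}{125} \approx 0.368$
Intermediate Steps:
$\frac{d{\left(46 \right)}}{R{\left(226,103 - 53 \right)}} = \frac{46}{125}$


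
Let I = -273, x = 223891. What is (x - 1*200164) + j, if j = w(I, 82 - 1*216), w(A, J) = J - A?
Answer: 23866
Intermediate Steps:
j = 139 (j = (82 - 1*216) - 1*(-273) = (82 - 216) + 273 = -134 + 273 = 139)
(x - 1*200164) + j = (223891 - 1*200164) + 139 = (223891 - 200164) + 139 = 23727 + 139 = 23866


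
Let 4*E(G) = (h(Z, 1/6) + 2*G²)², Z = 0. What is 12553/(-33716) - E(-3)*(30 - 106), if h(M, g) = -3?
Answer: 144123347/33716 ≈ 4274.6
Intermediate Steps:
E(G) = (-3 + 2*G²)²/4
12553/(-33716) - E(-3)*(30 - 106) = 12553/(-33716) - (-3 + 2*(-3)²)²/4*(30 - 106) = 12553*(-1/33716) - (-3 + 2*9)²/4*(-76) = -12553/33716 - (-3 + 18)²/4*(-76) = -12553/33716 - (¼)*15²*(-76) = -12553/33716 - (¼)*225*(-76) = -12553/33716 - 225*(-76)/4 = -12553/33716 - 1*(-4275) = -12553/33716 + 4275 = 144123347/33716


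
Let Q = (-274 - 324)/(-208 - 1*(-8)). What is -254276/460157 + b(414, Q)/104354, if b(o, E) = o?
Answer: -13172106353/24009611789 ≈ -0.54862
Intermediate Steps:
Q = 299/100 (Q = -598/(-208 + 8) = -598/(-200) = -598*(-1/200) = 299/100 ≈ 2.9900)
-254276/460157 + b(414, Q)/104354 = -254276/460157 + 414/104354 = -254276*1/460157 + 414*(1/104354) = -254276/460157 + 207/52177 = -13172106353/24009611789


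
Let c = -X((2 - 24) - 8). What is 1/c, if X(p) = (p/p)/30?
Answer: -30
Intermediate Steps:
X(p) = 1/30 (X(p) = 1*(1/30) = 1/30)
c = -1/30 (c = -1*1/30 = -1/30 ≈ -0.033333)
1/c = 1/(-1/30) = -30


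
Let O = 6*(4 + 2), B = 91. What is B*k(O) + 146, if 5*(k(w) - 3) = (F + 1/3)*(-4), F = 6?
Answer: -631/15 ≈ -42.067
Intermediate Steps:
O = 36 (O = 6*6 = 36)
k(w) = -31/15 (k(w) = 3 + ((6 + 1/3)*(-4))/5 = 3 + ((6 + 1*(⅓))*(-4))/5 = 3 + ((6 + ⅓)*(-4))/5 = 3 + ((19/3)*(-4))/5 = 3 + (⅕)*(-76/3) = 3 - 76/15 = -31/15)
B*k(O) + 146 = 91*(-31/15) + 146 = -2821/15 + 146 = -631/15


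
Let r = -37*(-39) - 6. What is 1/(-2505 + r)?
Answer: -1/1068 ≈ -0.00093633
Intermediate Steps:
r = 1437 (r = 1443 - 6 = 1437)
1/(-2505 + r) = 1/(-2505 + 1437) = 1/(-1068) = -1/1068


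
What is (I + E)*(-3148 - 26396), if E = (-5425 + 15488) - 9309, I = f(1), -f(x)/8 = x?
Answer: -22039824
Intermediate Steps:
f(x) = -8*x
I = -8 (I = -8*1 = -8)
E = 754 (E = 10063 - 9309 = 754)
(I + E)*(-3148 - 26396) = (-8 + 754)*(-3148 - 26396) = 746*(-29544) = -22039824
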